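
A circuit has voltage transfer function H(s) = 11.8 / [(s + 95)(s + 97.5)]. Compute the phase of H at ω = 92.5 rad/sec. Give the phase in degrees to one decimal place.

-87.7°

∠(j92.5 + 95) = arctan(92.5/95) = 44.24°
∠(j92.5 + 97.5) = arctan(92.5/97.5) = 43.49°
∠H(j92.5) = − (44.24° + 43.49°) = -87.73°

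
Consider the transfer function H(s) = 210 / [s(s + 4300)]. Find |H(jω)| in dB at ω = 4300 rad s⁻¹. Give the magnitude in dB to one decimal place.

|j4300 + 4300| = √(4300² + 4300²) = 6081
|j4300| = 4300
|H(j4300)| = 210 / (6081 × 4300) = 8.031e-06
20 log₁₀(8.031e-06) = -101.90 dB

-101.9 dB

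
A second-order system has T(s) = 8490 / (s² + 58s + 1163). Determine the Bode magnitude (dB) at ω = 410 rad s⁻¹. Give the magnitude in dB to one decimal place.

-26.0 dB

|(j410)² + 58(j410) + 1163| = |-1.6694e+05 + j23780| = 1.686e+05
|T(j410)| = 8490 / 1.686e+05 = 0.050349
20 log₁₀(0.050349) = -25.96 dB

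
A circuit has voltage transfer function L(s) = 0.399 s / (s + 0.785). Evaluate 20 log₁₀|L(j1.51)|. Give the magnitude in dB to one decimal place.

-9.0 dB

|j1.51| = 1.51
|j1.51 + 0.785| = √(1.51² + 0.785²) = 1.702
|L(j1.51)| = 0.399 × 1.51 / 1.702 = 0.35402
20 log₁₀(0.35402) = -9.02 dB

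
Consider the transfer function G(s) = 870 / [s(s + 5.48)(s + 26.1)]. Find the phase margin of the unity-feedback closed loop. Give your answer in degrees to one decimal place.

40.1 deg

Gain crossover: |G(jω)| = 1 at ω ≈ 4.59 rad s⁻¹.
∠G(j4.59) = −90° − arctan(4.59/5.48) − arctan(4.59/26.1) ≈ -139.94°
PM = 180° + (-139.94°) = 40.06°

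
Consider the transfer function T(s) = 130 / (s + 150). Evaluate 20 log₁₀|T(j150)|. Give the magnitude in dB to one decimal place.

|j150 + 150| = √(150² + 150²) = 212.1
|T(j150)| = 130 / 212.1 = 0.61283
20 log₁₀(0.61283) = -4.25 dB

-4.3 dB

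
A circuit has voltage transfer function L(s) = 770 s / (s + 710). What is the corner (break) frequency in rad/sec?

The single real pole at s = −710 gives a corner at ω = 710 rad/sec.

710 rad/sec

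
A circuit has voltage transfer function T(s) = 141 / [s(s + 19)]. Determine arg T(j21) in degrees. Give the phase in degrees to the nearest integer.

∠(j21 + 19) = arctan(21/19) = 47.86°
∠(j21) = 90.00°
∠T(j21) = − (47.86° + 90.00°) = -137.86°

-138°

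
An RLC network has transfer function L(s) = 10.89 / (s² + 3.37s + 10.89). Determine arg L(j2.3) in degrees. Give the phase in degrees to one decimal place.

-54.2°

∠[(j2.3)² + 3.37(j2.3) + 10.89] = ∠[5.6 + j7.751] = 54.15°
∠L(j2.3) = −54.15° = -54.15°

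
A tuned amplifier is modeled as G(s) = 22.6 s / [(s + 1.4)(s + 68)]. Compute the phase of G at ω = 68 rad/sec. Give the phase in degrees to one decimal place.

-43.8°

∠(j68) = 90.00°
∠(j68 + 1.4) = arctan(68/1.4) = 88.82°
∠(j68 + 68) = arctan(68/68) = 45.00°
∠G(j68) = 90.00° − (88.82° + 45.00°) = -43.82°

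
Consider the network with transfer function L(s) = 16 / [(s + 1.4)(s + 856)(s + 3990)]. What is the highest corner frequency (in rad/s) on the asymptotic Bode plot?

3990 rad/s

Break frequencies occur at each pole and zero magnitude: 1.4 rad/s, 856 rad/s, 3990 rad/s.
The highest is 3990 rad/s.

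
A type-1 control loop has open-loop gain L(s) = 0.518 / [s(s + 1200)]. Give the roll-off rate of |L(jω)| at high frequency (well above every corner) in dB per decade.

With 0 zeros and 2 poles, the high-frequency asymptotic slope is 20 × (0 − 2) = -40 dB/decade.

-40 dB/decade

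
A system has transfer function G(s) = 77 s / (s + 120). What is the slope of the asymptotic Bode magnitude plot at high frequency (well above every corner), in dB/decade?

With 1 zero and 1 pole, the high-frequency asymptotic slope is 20 × (1 − 1) = 0 dB/decade.

0 dB/decade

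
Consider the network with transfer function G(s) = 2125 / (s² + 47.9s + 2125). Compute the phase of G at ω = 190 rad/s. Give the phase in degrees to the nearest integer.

∠[(j190)² + 47.9(j190) + 2125] = ∠[-33975 + j9101] = 165.00°
∠G(j190) = −165.00° = -165.00°

-165°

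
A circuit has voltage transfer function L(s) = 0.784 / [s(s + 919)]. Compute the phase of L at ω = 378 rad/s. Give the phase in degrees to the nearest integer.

∠(j378 + 919) = arctan(378/919) = 22.36°
∠(j378) = 90.00°
∠L(j378) = − (22.36° + 90.00°) = -112.36°

-112°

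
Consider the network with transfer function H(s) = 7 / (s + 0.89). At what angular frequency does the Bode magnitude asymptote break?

The single real pole at s = −0.89 gives a corner at ω = 0.89 rad/s.

0.89 rad/s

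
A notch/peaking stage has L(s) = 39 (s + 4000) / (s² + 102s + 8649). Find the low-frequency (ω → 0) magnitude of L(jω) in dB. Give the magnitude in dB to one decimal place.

25.1 dB

L(0) = 39 × 4000 / 8649 = 18.037
20 log₁₀(18.037) = 25.12 dB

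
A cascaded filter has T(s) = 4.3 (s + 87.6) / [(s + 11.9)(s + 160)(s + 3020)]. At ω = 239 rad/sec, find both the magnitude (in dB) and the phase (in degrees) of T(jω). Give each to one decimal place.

|j239 + 87.6| = √(239² + 87.6²) = 254.5
|j239 + 11.9| = √(239² + 11.9²) = 239.3
|j239 + 160| = √(239² + 160²) = 287.6
|j239 + 3020| = √(239² + 3020²) = 3029
|T(j239)| = 4.3 × 254.5 / (239.3 × 287.6 × 3029) = 5.2497e-06
20 log₁₀(5.2497e-06) = -105.60 dB
∠(j239 + 87.6) = arctan(239/87.6) = 69.87°
∠(j239 + 11.9) = arctan(239/11.9) = 87.15°
∠(j239 + 160) = arctan(239/160) = 56.20°
∠(j239 + 3020) = arctan(239/3020) = 4.52°
∠T(j239) = 69.87° − (87.15° + 56.20° + 4.52°) = -78.00°

|T| = -105.6 dB, ∠T = -78.0 deg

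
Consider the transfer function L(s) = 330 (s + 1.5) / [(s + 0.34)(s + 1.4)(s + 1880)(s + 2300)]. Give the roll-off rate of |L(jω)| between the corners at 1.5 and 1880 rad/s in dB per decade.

-20 dB/decade

In this band the factors already past their corner are: zero at 1.5, pole at 0.34, pole at 1.4; net slope = -20 dB/decade.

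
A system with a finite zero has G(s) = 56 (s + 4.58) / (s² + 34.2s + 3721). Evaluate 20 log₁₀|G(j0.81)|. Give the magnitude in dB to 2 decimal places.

|j0.81 + 4.58| = √(0.81² + 4.58²) = 4.651
|(j0.81)² + 34.2(j0.81) + 3721| = |3720.3 + j27.702| = 3720
|G(j0.81)| = 56 × 4.651 / 3720 = 0.070008
20 log₁₀(0.070008) = -23.097 dB

-23.10 dB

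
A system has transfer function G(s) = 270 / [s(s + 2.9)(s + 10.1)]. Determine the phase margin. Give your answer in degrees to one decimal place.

8.4°

Gain crossover: |G(jω)| = 1 at ω ≈ 4.53 rad/s.
∠G(j4.53) = −90° − arctan(4.53/2.9) − arctan(4.53/10.1) ≈ -171.56°
PM = 180° + (-171.56°) = 8.44°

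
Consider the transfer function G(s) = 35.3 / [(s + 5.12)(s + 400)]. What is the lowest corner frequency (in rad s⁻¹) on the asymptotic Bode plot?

Break frequencies occur at each pole and zero magnitude: 5.12 rad s⁻¹, 400 rad s⁻¹.
The lowest is 5.12 rad s⁻¹.

5.12 rad s⁻¹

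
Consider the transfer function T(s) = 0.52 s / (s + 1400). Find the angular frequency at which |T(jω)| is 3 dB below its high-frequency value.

1400 rad/s

For a single-pole high-pass, the −3 dB point is at the pole: ω = 1400 rad/s.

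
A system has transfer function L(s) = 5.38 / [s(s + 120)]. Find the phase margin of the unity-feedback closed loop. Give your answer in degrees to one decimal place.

90.0 deg

Gain crossover: |L(jω)| = 1 at ω ≈ 0.0448 rad s⁻¹.
∠L(j0.0448) = −90° − arctan(0.0448/120) ≈ -90.02°
PM = 180° + (-90.02°) = 89.98°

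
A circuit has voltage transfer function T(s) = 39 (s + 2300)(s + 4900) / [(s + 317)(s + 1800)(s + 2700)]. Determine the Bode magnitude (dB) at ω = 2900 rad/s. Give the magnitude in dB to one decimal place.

-33.6 dB

|j2900 + 2300| = √(2900² + 2300²) = 3701
|j2900 + 4900| = √(2900² + 4900²) = 5694
|j2900 + 317| = √(2900² + 317²) = 2917
|j2900 + 1800| = √(2900² + 1800²) = 3413
|j2900 + 2700| = √(2900² + 2700²) = 3962
|T(j2900)| = 39 × 3701 × 5694 / (2917 × 3413 × 3962) = 0.020832
20 log₁₀(0.020832) = -33.63 dB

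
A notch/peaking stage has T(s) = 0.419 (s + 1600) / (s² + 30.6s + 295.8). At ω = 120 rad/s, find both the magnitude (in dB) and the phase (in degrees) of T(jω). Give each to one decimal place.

|T| = -26.7 dB, ∠T = -161.1°

|j120 + 1600| = √(120² + 1600²) = 1604
|(j120)² + 30.6(j120) + 295.8| = |-14104 + j3672| = 1.457e+04
|T(j120)| = 0.419 × 1604 / 1.457e+04 = 0.046128
20 log₁₀(0.046128) = -26.72 dB
∠(j120 + 1600) = arctan(120/1600) = 4.29°
∠[(j120)² + 30.6(j120) + 295.8] = ∠[-14104 + j3672] = 165.41°
∠T(j120) = 4.29° − 165.41° = -161.12°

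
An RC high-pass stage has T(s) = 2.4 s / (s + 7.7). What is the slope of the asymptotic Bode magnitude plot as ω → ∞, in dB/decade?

0 dB/decade

With 1 zero and 1 pole, the high-frequency asymptotic slope is 20 × (1 − 1) = 0 dB/decade.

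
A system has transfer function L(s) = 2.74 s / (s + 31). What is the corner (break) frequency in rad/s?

The single real pole at s = −31 gives a corner at ω = 31 rad/s.

31 rad/s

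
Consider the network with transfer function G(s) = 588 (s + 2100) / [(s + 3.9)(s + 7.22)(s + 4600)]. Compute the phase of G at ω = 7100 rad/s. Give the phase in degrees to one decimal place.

∠(j7100 + 2100) = arctan(7100/2100) = 73.52°
∠(j7100 + 3.9) = arctan(7100/3.9) = 89.97°
∠(j7100 + 7.22) = arctan(7100/7.22) = 89.94°
∠(j7100 + 4600) = arctan(7100/4600) = 57.06°
∠G(j7100) = 73.52° − (89.97° + 89.94° + 57.06°) = -163.45°

-163.4°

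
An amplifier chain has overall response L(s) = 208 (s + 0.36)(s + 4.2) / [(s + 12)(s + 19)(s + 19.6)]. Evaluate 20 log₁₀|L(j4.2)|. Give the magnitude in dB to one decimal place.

|j4.2 + 0.36| = √(4.2² + 0.36²) = 4.215
|j4.2 + 4.2| = √(4.2² + 4.2²) = 5.94
|j4.2 + 12| = √(4.2² + 12²) = 12.71
|j4.2 + 19| = √(4.2² + 19²) = 19.46
|j4.2 + 19.6| = √(4.2² + 19.6²) = 20.04
|L(j4.2)| = 208 × 4.215 × 5.94 / (12.71 × 19.46 × 20.04) = 1.0502
20 log₁₀(1.0502) = 0.43 dB

0.4 dB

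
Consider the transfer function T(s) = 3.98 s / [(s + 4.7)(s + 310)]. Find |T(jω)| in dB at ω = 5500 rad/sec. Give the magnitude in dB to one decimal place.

|j5500| = 5500
|j5500 + 4.7| = √(5500² + 4.7²) = 5500
|j5500 + 310| = √(5500² + 310²) = 5509
|T(j5500)| = 3.98 × 5500 / (5500 × 5509) = 0.00072249
20 log₁₀(0.00072249) = -62.82 dB

-62.8 dB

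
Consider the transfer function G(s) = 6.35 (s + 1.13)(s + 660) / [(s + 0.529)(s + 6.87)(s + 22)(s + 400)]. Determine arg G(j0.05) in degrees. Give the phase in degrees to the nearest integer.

-3 deg

∠(j0.05 + 1.13) = arctan(0.05/1.13) = 2.53°
∠(j0.05 + 660) = arctan(0.05/660) = 0.00°
∠(j0.05 + 0.529) = arctan(0.05/0.529) = 5.40°
∠(j0.05 + 6.87) = arctan(0.05/6.87) = 0.42°
∠(j0.05 + 22) = arctan(0.05/22) = 0.13°
∠(j0.05 + 400) = arctan(0.05/400) = 0.01°
∠G(j0.05) = 2.53° + 0.00° − (5.40° + 0.42° + 0.13° + 0.01°) = -3.42°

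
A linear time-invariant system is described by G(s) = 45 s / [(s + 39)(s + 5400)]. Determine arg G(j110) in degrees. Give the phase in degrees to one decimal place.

∠(j110) = 90.00°
∠(j110 + 39) = arctan(110/39) = 70.48°
∠(j110 + 5400) = arctan(110/5400) = 1.17°
∠G(j110) = 90.00° − (70.48° + 1.17°) = 18.35°

18.4 deg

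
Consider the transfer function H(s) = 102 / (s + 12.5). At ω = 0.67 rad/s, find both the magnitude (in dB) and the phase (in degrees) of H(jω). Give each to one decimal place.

|j0.67 + 12.5| = √(0.67² + 12.5²) = 12.52
|H(j0.67)| = 102 / 12.52 = 8.1483
20 log₁₀(8.1483) = 18.22 dB
∠(j0.67 + 12.5) = arctan(0.67/12.5) = 3.07°
∠H(j0.67) = −3.07° = -3.07°

|H| = 18.2 dB, ∠H = -3.1°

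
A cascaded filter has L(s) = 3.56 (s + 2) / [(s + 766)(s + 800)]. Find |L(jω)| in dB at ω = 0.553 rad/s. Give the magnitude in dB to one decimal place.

|j0.553 + 2| = √(0.553² + 2²) = 2.075
|j0.553 + 766| = √(0.553² + 766²) = 766
|j0.553 + 800| = √(0.553² + 800²) = 800
|L(j0.553)| = 3.56 × 2.075 / (766 × 800) = 1.2055e-05
20 log₁₀(1.2055e-05) = -98.38 dB

-98.4 dB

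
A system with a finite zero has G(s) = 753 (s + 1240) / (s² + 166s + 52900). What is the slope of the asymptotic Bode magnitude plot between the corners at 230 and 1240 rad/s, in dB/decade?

-40 dB/decade

In this band the factors already past their corner are: complex pole pair at ωₙ ≈ 230; net slope = -40 dB/decade.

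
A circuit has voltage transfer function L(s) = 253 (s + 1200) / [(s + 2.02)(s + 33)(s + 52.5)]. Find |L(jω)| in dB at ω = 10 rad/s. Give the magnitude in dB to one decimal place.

|j10 + 1200| = √(10² + 1200²) = 1200
|j10 + 2.02| = √(10² + 2.02²) = 10.2
|j10 + 33| = √(10² + 33²) = 34.48
|j10 + 52.5| = √(10² + 52.5²) = 53.44
|L(j10)| = 253 × 1200 / (10.2 × 34.48 × 53.44) = 16.149
20 log₁₀(16.149) = 24.16 dB

24.2 dB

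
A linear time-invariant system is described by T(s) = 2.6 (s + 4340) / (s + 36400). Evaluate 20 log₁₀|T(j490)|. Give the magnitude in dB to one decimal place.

|j490 + 4340| = √(490² + 4340²) = 4368
|j490 + 36400| = √(490² + 36400²) = 3.64e+04
|T(j490)| = 2.6 × 4368 / 3.64e+04 = 0.31194
20 log₁₀(0.31194) = -10.12 dB

-10.1 dB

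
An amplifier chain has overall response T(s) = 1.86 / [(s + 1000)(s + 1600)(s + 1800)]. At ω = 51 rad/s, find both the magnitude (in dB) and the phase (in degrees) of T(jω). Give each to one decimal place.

|j51 + 1000| = √(51² + 1000²) = 1001
|j51 + 1600| = √(51² + 1600²) = 1601
|j51 + 1800| = √(51² + 1800²) = 1801
|T(j51)| = 1.86 / (1001 × 1601 × 1801) = 6.4441e-10
20 log₁₀(6.4441e-10) = -183.82 dB
∠(j51 + 1000) = arctan(51/1000) = 2.92°
∠(j51 + 1600) = arctan(51/1600) = 1.83°
∠(j51 + 1800) = arctan(51/1800) = 1.62°
∠T(j51) = − (2.92° + 1.83° + 1.62°) = -6.37°

|T| = -183.8 dB, ∠T = -6.4°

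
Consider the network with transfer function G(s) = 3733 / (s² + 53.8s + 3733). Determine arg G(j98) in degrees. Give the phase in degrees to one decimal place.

∠[(j98)² + 53.8(j98) + 3733] = ∠[-5871 + j5272.4] = 138.07°
∠G(j98) = −138.07° = -138.07°

-138.1 deg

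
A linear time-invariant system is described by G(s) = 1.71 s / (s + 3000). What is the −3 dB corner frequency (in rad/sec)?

3000 rad/sec

For a single-pole high-pass, the −3 dB point is at the pole: ω = 3000 rad/sec.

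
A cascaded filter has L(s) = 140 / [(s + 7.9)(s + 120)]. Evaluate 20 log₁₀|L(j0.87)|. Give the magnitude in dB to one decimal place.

-16.7 dB

|j0.87 + 7.9| = √(0.87² + 7.9²) = 7.948
|j0.87 + 120| = √(0.87² + 120²) = 120
|L(j0.87)| = 140 / (7.948 × 120) = 0.14679
20 log₁₀(0.14679) = -16.67 dB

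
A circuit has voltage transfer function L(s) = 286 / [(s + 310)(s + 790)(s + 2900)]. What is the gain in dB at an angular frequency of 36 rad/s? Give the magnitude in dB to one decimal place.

|j36 + 310| = √(36² + 310²) = 312.1
|j36 + 790| = √(36² + 790²) = 790.8
|j36 + 2900| = √(36² + 2900²) = 2900
|L(j36)| = 286 / (312.1 × 790.8 × 2900) = 3.9956e-07
20 log₁₀(3.9956e-07) = -127.97 dB

-128.0 dB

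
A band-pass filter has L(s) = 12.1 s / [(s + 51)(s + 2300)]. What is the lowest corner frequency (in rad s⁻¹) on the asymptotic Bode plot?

Break frequencies occur at each pole and zero magnitude: 51 rad s⁻¹, 2300 rad s⁻¹.
The lowest is 51 rad s⁻¹.

51 rad s⁻¹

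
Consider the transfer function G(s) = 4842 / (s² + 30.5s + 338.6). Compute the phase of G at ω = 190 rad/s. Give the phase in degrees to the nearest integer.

-171°

∠[(j190)² + 30.5(j190) + 338.6] = ∠[-35761 + j5795] = 170.80°
∠G(j190) = −170.80° = -170.80°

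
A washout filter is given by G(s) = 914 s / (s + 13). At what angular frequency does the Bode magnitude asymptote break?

13 rad/sec

The single real pole at s = −13 gives a corner at ω = 13 rad/sec.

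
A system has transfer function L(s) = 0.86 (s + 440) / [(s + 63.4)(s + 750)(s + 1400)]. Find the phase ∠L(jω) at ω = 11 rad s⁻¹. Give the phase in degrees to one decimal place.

-9.7°

∠(j11 + 440) = arctan(11/440) = 1.43°
∠(j11 + 63.4) = arctan(11/63.4) = 9.84°
∠(j11 + 750) = arctan(11/750) = 0.84°
∠(j11 + 1400) = arctan(11/1400) = 0.45°
∠L(j11) = 1.43° − (9.84° + 0.84° + 0.45°) = -9.70°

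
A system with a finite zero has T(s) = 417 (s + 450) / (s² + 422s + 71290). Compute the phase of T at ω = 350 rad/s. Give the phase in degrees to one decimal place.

-71.2°

∠(j350 + 450) = arctan(350/450) = 37.87°
∠[(j350)² + 422(j350) + 71290] = ∠[-51210 + j1.477e+05] = 109.12°
∠T(j350) = 37.87° − 109.12° = -71.25°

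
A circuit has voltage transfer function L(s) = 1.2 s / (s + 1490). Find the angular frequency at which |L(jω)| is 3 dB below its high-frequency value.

For a single-pole high-pass, the −3 dB point is at the pole: ω = 1490 rad/s.

1490 rad/s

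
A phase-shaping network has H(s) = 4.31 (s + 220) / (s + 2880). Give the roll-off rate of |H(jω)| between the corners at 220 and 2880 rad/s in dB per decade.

20 dB/decade

In this band the factors already past their corner are: zero at 220; net slope = 20 dB/decade.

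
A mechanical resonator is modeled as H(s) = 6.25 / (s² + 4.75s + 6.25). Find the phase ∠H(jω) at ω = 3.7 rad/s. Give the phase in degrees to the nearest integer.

-113°

∠[(j3.7)² + 4.75(j3.7) + 6.25] = ∠[-7.44 + j17.575] = 112.94°
∠H(j3.7) = −112.94° = -112.94°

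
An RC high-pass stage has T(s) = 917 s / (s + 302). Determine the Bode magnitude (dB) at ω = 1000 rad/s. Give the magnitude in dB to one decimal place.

58.9 dB

|j1000| = 1000
|j1000 + 302| = √(1000² + 302²) = 1045
|T(j1000)| = 917 × 1000 / 1045 = 877.84
20 log₁₀(877.84) = 58.87 dB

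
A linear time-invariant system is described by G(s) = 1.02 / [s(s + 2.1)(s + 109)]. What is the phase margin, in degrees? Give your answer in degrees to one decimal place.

89.9°

Gain crossover: |G(jω)| = 1 at ω ≈ 0.00446 rad/s.
∠G(j0.00446) = −90° − arctan(0.00446/2.1) − arctan(0.00446/109) ≈ -90.12°
PM = 180° + (-90.12°) = 89.88°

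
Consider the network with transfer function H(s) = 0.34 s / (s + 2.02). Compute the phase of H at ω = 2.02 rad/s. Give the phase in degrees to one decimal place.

45.0 deg

∠(j2.02) = 90.00°
∠(j2.02 + 2.02) = arctan(2.02/2.02) = 45.00°
∠H(j2.02) = 90.00° − 45.00° = 45.00°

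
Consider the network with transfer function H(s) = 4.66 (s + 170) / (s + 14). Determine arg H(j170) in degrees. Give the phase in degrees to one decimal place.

-40.3°

∠(j170 + 170) = arctan(170/170) = 45.00°
∠(j170 + 14) = arctan(170/14) = 85.29°
∠H(j170) = 45.00° − 85.29° = -40.29°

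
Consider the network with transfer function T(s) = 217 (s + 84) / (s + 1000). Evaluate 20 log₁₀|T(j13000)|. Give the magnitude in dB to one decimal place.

46.7 dB

|j13000 + 84| = √(13000² + 84²) = 1.3e+04
|j13000 + 1000| = √(13000² + 1000²) = 1.304e+04
|T(j13000)| = 217 × 1.3e+04 / 1.304e+04 = 216.37
20 log₁₀(216.37) = 46.70 dB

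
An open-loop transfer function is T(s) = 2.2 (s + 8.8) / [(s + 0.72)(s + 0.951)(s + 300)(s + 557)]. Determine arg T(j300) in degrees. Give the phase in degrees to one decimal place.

∠(j300 + 8.8) = arctan(300/8.8) = 88.32°
∠(j300 + 0.72) = arctan(300/0.72) = 89.86°
∠(j300 + 0.951) = arctan(300/0.951) = 89.82°
∠(j300 + 300) = arctan(300/300) = 45.00°
∠(j300 + 557) = arctan(300/557) = 28.31°
∠T(j300) = 88.32° − (89.86° + 89.82° + 45.00° + 28.31°) = -164.67°

-164.7°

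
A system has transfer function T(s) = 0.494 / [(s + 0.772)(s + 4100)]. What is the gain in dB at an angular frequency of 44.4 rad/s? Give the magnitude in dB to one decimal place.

|j44.4 + 0.772| = √(44.4² + 0.772²) = 44.41
|j44.4 + 4100| = √(44.4² + 4100²) = 4100
|T(j44.4)| = 0.494 / (44.41 × 4100) = 2.7131e-06
20 log₁₀(2.7131e-06) = -111.33 dB

-111.3 dB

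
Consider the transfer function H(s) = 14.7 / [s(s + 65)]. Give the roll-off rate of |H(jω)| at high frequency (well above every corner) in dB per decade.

-40 dB/decade

With 0 zeros and 2 poles, the high-frequency asymptotic slope is 20 × (0 − 2) = -40 dB/decade.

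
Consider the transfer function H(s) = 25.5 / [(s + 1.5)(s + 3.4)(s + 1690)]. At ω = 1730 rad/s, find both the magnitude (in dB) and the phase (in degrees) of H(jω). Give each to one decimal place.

|j1730 + 1.5| = √(1730² + 1.5²) = 1730
|j1730 + 3.4| = √(1730² + 3.4²) = 1730
|j1730 + 1690| = √(1730² + 1690²) = 2418
|H(j1730)| = 25.5 / (1730 × 1730 × 2418) = 3.5229e-09
20 log₁₀(3.5229e-09) = -169.06 dB
∠(j1730 + 1.5) = arctan(1730/1.5) = 89.95°
∠(j1730 + 3.4) = arctan(1730/3.4) = 89.89°
∠(j1730 + 1690) = arctan(1730/1690) = 45.67°
∠H(j1730) = − (89.95° + 89.89° + 45.67°) = -225.51°

|H| = -169.1 dB, ∠H = -225.5°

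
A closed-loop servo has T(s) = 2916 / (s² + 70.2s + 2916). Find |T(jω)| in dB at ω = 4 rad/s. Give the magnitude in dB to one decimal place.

0.0 dB

|(j4)² + 70.2(j4) + 2916| = |2900 + j280.8| = 2914
|T(j4)| = 2916 / 2914 = 1.0008
20 log₁₀(1.0008) = 0.01 dB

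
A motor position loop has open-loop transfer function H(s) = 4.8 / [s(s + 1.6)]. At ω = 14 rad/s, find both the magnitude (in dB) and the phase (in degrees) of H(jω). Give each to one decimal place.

|H| = -32.3 dB, ∠H = -173.5°

|j14 + 1.6| = √(14² + 1.6²) = 14.09
|j14| = 14
|H(j14)| = 4.8 / (14.09 × 14) = 0.024331
20 log₁₀(0.024331) = -32.28 dB
∠(j14 + 1.6) = arctan(14/1.6) = 83.48°
∠(j14) = 90.00°
∠H(j14) = − (83.48° + 90.00°) = -173.48°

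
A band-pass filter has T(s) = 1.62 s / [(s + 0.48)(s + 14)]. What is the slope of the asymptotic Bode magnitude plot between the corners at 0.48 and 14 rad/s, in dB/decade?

0 dB/decade

In this band the factors already past their corner are: 1 differentiator zero, pole at 0.48; net slope = 0 dB/decade.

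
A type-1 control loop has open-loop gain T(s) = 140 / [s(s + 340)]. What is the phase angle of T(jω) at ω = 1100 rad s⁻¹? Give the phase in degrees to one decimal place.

-162.8°

∠(j1100 + 340) = arctan(1100/340) = 72.82°
∠(j1100) = 90.00°
∠T(j1100) = − (72.82° + 90.00°) = -162.82°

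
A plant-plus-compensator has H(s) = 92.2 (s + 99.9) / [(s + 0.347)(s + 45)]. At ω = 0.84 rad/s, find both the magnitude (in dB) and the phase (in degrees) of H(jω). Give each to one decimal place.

|H| = 47.1 dB, ∠H = -68.1 deg

|j0.84 + 99.9| = √(0.84² + 99.9²) = 99.9
|j0.84 + 0.347| = √(0.84² + 0.347²) = 0.9089
|j0.84 + 45| = √(0.84² + 45²) = 45.01
|H(j0.84)| = 92.2 × 99.9 / (0.9089 × 45.01) = 225.18
20 log₁₀(225.18) = 47.05 dB
∠(j0.84 + 99.9) = arctan(0.84/99.9) = 0.48°
∠(j0.84 + 0.347) = arctan(0.84/0.347) = 67.55°
∠(j0.84 + 45) = arctan(0.84/45) = 1.07°
∠H(j0.84) = 0.48° − (67.55° + 1.07°) = -68.14°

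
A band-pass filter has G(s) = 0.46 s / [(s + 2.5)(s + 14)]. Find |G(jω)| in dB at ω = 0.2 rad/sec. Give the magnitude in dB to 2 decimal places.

|j0.2| = 0.2
|j0.2 + 2.5| = √(0.2² + 2.5²) = 2.508
|j0.2 + 14| = √(0.2² + 14²) = 14
|G(j0.2)| = 0.46 × 0.2 / (2.508 × 14) = 0.0026199
20 log₁₀(0.0026199) = -51.634 dB

-51.63 dB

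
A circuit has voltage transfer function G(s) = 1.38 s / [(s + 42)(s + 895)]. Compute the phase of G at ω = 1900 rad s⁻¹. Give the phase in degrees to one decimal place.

∠(j1900) = 90.00°
∠(j1900 + 42) = arctan(1900/42) = 88.73°
∠(j1900 + 895) = arctan(1900/895) = 64.78°
∠G(j1900) = 90.00° − (88.73° + 64.78°) = -63.51°

-63.5°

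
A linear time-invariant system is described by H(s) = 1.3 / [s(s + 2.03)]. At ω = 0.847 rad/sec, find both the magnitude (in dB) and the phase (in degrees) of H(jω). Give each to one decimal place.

|j0.847 + 2.03| = √(0.847² + 2.03²) = 2.2
|j0.847| = 0.847
|H(j0.847)| = 1.3 / (2.2 × 0.847) = 0.69777
20 log₁₀(0.69777) = -3.13 dB
∠(j0.847 + 2.03) = arctan(0.847/2.03) = 22.65°
∠(j0.847) = 90.00°
∠H(j0.847) = − (22.65° + 90.00°) = -112.65°

|H| = -3.1 dB, ∠H = -112.6°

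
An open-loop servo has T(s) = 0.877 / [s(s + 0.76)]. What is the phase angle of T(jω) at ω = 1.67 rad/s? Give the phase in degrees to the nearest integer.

∠(j1.67 + 0.76) = arctan(1.67/0.76) = 65.53°
∠(j1.67) = 90.00°
∠T(j1.67) = − (65.53° + 90.00°) = -155.53°

-156 deg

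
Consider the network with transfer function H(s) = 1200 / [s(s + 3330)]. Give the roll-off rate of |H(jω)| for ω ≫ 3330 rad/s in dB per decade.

-40 dB/decade

With 0 zeros and 2 poles, the high-frequency asymptotic slope is 20 × (0 − 2) = -40 dB/decade.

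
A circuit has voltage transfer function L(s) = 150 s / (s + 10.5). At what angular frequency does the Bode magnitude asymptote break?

10.5 rad s⁻¹

The single real pole at s = −10.5 gives a corner at ω = 10.5 rad s⁻¹.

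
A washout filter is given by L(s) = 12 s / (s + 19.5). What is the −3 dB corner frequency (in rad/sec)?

19.5 rad/sec

For a single-pole high-pass, the −3 dB point is at the pole: ω = 19.5 rad/sec.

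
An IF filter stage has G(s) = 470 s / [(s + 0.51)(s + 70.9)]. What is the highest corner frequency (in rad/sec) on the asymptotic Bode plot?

Break frequencies occur at each pole and zero magnitude: 0.51 rad/sec, 70.9 rad/sec.
The highest is 70.9 rad/sec.

70.9 rad/sec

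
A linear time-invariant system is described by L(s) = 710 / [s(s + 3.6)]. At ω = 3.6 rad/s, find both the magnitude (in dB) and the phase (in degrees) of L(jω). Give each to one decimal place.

|j3.6 + 3.6| = √(3.6² + 3.6²) = 5.091
|j3.6| = 3.6
|L(j3.6)| = 710 / (5.091 × 3.6) = 38.738
20 log₁₀(38.738) = 31.76 dB
∠(j3.6 + 3.6) = arctan(3.6/3.6) = 45.00°
∠(j3.6) = 90.00°
∠L(j3.6) = − (45.00° + 90.00°) = -135.00°

|L| = 31.8 dB, ∠L = -135.0 deg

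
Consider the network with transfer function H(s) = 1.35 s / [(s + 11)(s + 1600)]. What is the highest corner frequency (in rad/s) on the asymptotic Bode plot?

1600 rad/s

Break frequencies occur at each pole and zero magnitude: 11 rad/s, 1600 rad/s.
The highest is 1600 rad/s.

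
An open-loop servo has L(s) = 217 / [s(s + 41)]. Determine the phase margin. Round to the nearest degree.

Gain crossover: |L(jω)| = 1 at ω ≈ 5.25 rad s⁻¹.
∠L(j5.25) = −90° − arctan(5.25/41) ≈ -97.30°
PM = 180° + (-97.30°) = 82.70°

83°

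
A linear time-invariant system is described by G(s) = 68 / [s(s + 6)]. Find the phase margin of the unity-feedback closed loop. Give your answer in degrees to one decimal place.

Gain crossover: |G(jω)| = 1 at ω ≈ 7.23 rad/sec.
∠G(j7.23) = −90° − arctan(7.23/6) ≈ -140.33°
PM = 180° + (-140.33°) = 39.67°

39.7°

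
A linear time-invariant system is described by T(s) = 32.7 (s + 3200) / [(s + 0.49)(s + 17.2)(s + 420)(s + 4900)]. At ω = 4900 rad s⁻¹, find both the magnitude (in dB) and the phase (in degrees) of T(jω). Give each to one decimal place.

|j4900 + 3200| = √(4900² + 3200²) = 5852
|j4900 + 0.49| = √(4900² + 0.49²) = 4900
|j4900 + 17.2| = √(4900² + 17.2²) = 4900
|j4900 + 420| = √(4900² + 420²) = 4918
|j4900 + 4900| = √(4900² + 4900²) = 6930
|T(j4900)| = 32.7 × 5852 / (4900 × 4900 × 4918 × 6930) = 2.3388e-10
20 log₁₀(2.3388e-10) = -192.62 dB
∠(j4900 + 3200) = arctan(4900/3200) = 56.85°
∠(j4900 + 0.49) = arctan(4900/0.49) = 89.99°
∠(j4900 + 17.2) = arctan(4900/17.2) = 89.80°
∠(j4900 + 420) = arctan(4900/420) = 85.10°
∠(j4900 + 4900) = arctan(4900/4900) = 45.00°
∠T(j4900) = 56.85° − (89.99° + 89.80° + 85.10° + 45.00°) = -253.04°

|T| = -192.6 dB, ∠T = -253.0°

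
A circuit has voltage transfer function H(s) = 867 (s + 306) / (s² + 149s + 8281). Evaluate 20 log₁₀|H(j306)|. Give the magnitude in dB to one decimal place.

11.8 dB

|j306 + 306| = √(306² + 306²) = 432.7
|(j306)² + 149(j306) + 8281| = |-85355 + j45594| = 9.677e+04
|H(j306)| = 867 × 432.7 / 9.677e+04 = 3.8772
20 log₁₀(3.8772) = 11.77 dB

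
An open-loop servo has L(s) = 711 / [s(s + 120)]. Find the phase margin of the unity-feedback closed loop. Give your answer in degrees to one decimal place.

Gain crossover: |L(jω)| = 1 at ω ≈ 5.92 rad/s.
∠L(j5.92) = −90° − arctan(5.92/120) ≈ -92.82°
PM = 180° + (-92.82°) = 87.18°

87.2°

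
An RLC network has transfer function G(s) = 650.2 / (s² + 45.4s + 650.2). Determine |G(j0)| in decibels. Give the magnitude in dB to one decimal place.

G(0) = 650.2 / 650.2 = 1
20 log₁₀(1) = 0.00 dB

0.0 dB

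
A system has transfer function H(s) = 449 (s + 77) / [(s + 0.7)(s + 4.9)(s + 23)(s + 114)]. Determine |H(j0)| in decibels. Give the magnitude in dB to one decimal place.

H(0) = 449 × 77 / (0.7 × 4.9 × 23 × 114) = 3.8442
20 log₁₀(3.8442) = 11.70 dB

11.7 dB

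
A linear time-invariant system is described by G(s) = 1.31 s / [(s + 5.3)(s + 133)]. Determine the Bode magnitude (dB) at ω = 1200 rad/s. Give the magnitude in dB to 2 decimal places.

-59.29 dB

|j1200| = 1200
|j1200 + 5.3| = √(1200² + 5.3²) = 1200
|j1200 + 133| = √(1200² + 133²) = 1207
|G(j1200)| = 1.31 × 1200 / (1200 × 1207) = 0.001085
20 log₁₀(0.001085) = -59.291 dB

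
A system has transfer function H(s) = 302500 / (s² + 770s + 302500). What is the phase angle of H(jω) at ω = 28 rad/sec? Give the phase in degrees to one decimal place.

∠[(j28)² + 770(j28) + 302500] = ∠[3.0172e+05 + j21560] = 4.09°
∠H(j28) = −4.09° = -4.09°

-4.1°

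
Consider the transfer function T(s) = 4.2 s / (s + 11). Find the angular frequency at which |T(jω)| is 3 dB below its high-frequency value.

For a single-pole high-pass, the −3 dB point is at the pole: ω = 11 rad/sec.

11 rad/sec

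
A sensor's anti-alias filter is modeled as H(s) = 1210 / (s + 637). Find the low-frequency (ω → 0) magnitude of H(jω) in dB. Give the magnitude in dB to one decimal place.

5.6 dB

H(0) = 1210 / 637 = 1.8995
20 log₁₀(1.8995) = 5.57 dB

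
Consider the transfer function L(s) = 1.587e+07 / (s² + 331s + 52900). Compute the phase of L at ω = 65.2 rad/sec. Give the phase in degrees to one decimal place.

∠[(j65.2)² + 331(j65.2) + 52900] = ∠[48649 + j21581] = 23.92°
∠L(j65.2) = −23.92° = -23.92°

-23.9°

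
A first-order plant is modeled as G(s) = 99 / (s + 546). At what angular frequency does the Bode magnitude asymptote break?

546 rad/s

The single real pole at s = −546 gives a corner at ω = 546 rad/s.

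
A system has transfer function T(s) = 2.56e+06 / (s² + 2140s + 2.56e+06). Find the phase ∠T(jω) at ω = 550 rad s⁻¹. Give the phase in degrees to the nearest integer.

∠[(j550)² + 2140(j550) + 2.56e+06] = ∠[2.2575e+06 + j1.177e+06] = 27.54°
∠T(j550) = −27.54° = -27.54°

-28°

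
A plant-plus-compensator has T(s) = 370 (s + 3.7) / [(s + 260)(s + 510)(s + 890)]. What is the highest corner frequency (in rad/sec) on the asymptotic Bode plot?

Break frequencies occur at each pole and zero magnitude: 3.7 rad/sec, 260 rad/sec, 510 rad/sec, 890 rad/sec.
The highest is 890 rad/sec.

890 rad/sec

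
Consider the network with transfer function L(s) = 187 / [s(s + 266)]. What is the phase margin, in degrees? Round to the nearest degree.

Gain crossover: |L(jω)| = 1 at ω ≈ 0.703 rad/s.
∠L(j0.703) = −90° − arctan(0.703/266) ≈ -90.15°
PM = 180° + (-90.15°) = 89.85°

90°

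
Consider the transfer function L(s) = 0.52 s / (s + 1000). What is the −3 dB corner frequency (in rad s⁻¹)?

1000 rad s⁻¹

For a single-pole high-pass, the −3 dB point is at the pole: ω = 1000 rad s⁻¹.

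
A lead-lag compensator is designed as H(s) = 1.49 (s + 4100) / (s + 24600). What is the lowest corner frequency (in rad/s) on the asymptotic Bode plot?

Break frequencies occur at each pole and zero magnitude: 4100 rad/s, 24600 rad/s.
The lowest is 4100 rad/s.

4100 rad/s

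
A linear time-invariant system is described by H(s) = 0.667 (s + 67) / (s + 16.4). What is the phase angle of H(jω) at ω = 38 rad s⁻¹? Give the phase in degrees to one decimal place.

-37.1 deg

∠(j38 + 67) = arctan(38/67) = 29.56°
∠(j38 + 16.4) = arctan(38/16.4) = 66.66°
∠H(j38) = 29.56° − 66.66° = -37.10°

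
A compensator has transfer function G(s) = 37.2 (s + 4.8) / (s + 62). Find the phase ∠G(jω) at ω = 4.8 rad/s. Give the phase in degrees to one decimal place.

∠(j4.8 + 4.8) = arctan(4.8/4.8) = 45.00°
∠(j4.8 + 62) = arctan(4.8/62) = 4.43°
∠G(j4.8) = 45.00° − 4.43° = 40.57°

40.6°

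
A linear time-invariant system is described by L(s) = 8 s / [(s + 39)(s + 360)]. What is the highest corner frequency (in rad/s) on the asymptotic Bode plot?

Break frequencies occur at each pole and zero magnitude: 39 rad/s, 360 rad/s.
The highest is 360 rad/s.

360 rad/s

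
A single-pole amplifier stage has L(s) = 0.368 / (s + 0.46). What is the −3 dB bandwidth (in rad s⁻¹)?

0.46 rad s⁻¹

For a single-pole low-pass, the −3 dB point is at the pole: ω = 0.46 rad s⁻¹.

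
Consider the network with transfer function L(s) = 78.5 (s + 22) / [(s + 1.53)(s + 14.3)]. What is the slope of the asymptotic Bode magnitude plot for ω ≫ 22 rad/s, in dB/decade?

-20 dB/decade

With 1 zero and 2 poles, the high-frequency asymptotic slope is 20 × (1 − 2) = -20 dB/decade.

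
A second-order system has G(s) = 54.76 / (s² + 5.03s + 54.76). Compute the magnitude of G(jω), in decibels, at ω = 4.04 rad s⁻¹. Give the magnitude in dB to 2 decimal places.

2.00 dB

|(j4.04)² + 5.03(j4.04) + 54.76| = |38.438 + j20.321| = 43.48
|G(j4.04)| = 54.76 / 43.48 = 1.2594
20 log₁₀(1.2594) = 2.004 dB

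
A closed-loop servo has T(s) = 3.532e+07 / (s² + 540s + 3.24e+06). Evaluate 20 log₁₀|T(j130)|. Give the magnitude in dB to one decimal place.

20.8 dB

|(j130)² + 540(j130) + 3.24e+06| = |3.2231e+06 + j70200| = 3.224e+06
|T(j130)| = 3.532e+07 / 3.224e+06 = 10.956
20 log₁₀(10.956) = 20.79 dB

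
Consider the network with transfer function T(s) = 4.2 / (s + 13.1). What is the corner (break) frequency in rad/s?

13.1 rad/s

The single real pole at s = −13.1 gives a corner at ω = 13.1 rad/s.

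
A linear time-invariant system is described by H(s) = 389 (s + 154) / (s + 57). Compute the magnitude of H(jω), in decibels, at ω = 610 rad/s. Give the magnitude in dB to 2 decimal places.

|j610 + 154| = √(610² + 154²) = 629.1
|j610 + 57| = √(610² + 57²) = 612.7
|H(j610)| = 389 × 629.1 / 612.7 = 399.46
20 log₁₀(399.46) = 52.030 dB

52.03 dB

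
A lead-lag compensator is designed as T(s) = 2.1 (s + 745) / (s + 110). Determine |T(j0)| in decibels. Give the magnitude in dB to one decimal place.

23.1 dB

T(0) = 2.1 × 745 / 110 = 14.223
20 log₁₀(14.223) = 23.06 dB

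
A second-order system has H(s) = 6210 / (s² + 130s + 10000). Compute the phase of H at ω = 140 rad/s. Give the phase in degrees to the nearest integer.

-118°

∠[(j140)² + 130(j140) + 10000] = ∠[-9600 + j18200] = 117.81°
∠H(j140) = −117.81° = -117.81°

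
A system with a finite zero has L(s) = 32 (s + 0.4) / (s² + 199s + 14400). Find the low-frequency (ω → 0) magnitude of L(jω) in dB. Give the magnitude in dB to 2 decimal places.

-61.02 dB

L(0) = 32 × 0.4 / 14400 = 0.00088889
20 log₁₀(0.00088889) = -61.023 dB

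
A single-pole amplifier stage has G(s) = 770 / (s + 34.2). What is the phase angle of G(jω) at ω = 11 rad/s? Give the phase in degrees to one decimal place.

∠(j11 + 34.2) = arctan(11/34.2) = 17.83°
∠G(j11) = −17.83° = -17.83°

-17.8°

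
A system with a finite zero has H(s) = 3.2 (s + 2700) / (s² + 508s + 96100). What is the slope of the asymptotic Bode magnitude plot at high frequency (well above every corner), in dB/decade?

With 1 zero and 2 poles, the high-frequency asymptotic slope is 20 × (1 − 2) = -20 dB/decade.

-20 dB/decade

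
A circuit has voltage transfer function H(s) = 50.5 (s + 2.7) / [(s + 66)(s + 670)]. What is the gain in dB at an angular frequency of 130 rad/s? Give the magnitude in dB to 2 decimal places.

-23.61 dB

|j130 + 2.7| = √(130² + 2.7²) = 130
|j130 + 66| = √(130² + 66²) = 145.8
|j130 + 670| = √(130² + 670²) = 682.5
|H(j130)| = 50.5 × 130 / (145.8 × 682.5) = 0.065991
20 log₁₀(0.065991) = -23.610 dB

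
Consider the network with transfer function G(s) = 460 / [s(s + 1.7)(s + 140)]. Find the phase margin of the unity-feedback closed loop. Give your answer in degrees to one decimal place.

Gain crossover: |G(jω)| = 1 at ω ≈ 1.46 rad/s.
∠G(j1.46) = −90° − arctan(1.46/1.7) − arctan(1.46/140) ≈ -131.34°
PM = 180° + (-131.34°) = 48.66°

48.7°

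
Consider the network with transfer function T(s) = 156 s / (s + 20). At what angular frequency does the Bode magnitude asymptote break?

The single real pole at s = −20 gives a corner at ω = 20 rad/s.

20 rad/s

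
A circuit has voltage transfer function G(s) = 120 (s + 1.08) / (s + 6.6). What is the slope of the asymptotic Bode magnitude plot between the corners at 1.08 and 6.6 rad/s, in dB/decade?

In this band the factors already past their corner are: zero at 1.08; net slope = 20 dB/decade.

20 dB/decade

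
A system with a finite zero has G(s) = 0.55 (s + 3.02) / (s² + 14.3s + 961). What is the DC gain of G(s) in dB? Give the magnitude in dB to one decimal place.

-55.2 dB

G(0) = 0.55 × 3.02 / 961 = 0.0017284
20 log₁₀(0.0017284) = -55.25 dB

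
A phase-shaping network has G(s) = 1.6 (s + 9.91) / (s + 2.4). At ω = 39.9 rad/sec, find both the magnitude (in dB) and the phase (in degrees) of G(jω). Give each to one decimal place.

|G| = 4.3 dB, ∠G = -10.5°

|j39.9 + 9.91| = √(39.9² + 9.91²) = 41.11
|j39.9 + 2.4| = √(39.9² + 2.4²) = 39.97
|G(j39.9)| = 1.6 × 41.11 / 39.97 = 1.6456
20 log₁₀(1.6456) = 4.33 dB
∠(j39.9 + 9.91) = arctan(39.9/9.91) = 76.05°
∠(j39.9 + 2.4) = arctan(39.9/2.4) = 86.56°
∠G(j39.9) = 76.05° − 86.56° = -10.51°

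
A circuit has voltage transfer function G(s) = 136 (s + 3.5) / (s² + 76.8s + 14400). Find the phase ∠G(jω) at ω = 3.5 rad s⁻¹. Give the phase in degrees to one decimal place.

∠(j3.5 + 3.5) = arctan(3.5/3.5) = 45.00°
∠[(j3.5)² + 76.8(j3.5) + 14400] = ∠[14388 + j268.8] = 1.07°
∠G(j3.5) = 45.00° − 1.07° = 43.93°

43.9°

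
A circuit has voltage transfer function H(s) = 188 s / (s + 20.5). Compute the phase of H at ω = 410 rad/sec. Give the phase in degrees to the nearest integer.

∠(j410) = 90.00°
∠(j410 + 20.5) = arctan(410/20.5) = 87.14°
∠H(j410) = 90.00° − 87.14° = 2.86°

3°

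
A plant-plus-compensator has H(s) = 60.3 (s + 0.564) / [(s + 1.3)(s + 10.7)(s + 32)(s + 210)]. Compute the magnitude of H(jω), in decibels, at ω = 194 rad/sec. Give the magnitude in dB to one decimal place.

|j194 + 0.564| = √(194² + 0.564²) = 194
|j194 + 1.3| = √(194² + 1.3²) = 194
|j194 + 10.7| = √(194² + 10.7²) = 194.3
|j194 + 32| = √(194² + 32²) = 196.6
|j194 + 210| = √(194² + 210²) = 285.9
|H(j194)| = 60.3 × 194 / (194 × 194.3 × 196.6 × 285.9) = 5.5209e-06
20 log₁₀(5.5209e-06) = -105.16 dB

-105.2 dB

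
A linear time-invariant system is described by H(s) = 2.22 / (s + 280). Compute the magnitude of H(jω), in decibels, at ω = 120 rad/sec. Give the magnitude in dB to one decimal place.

-42.7 dB

|j120 + 280| = √(120² + 280²) = 304.6
|H(j120)| = 2.22 / 304.6 = 0.0072875
20 log₁₀(0.0072875) = -42.75 dB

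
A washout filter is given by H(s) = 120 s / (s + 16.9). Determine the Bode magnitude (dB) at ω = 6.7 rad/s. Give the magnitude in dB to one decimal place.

|j6.7| = 6.7
|j6.7 + 16.9| = √(6.7² + 16.9²) = 18.18
|H(j6.7)| = 120 × 6.7 / 18.18 = 44.225
20 log₁₀(44.225) = 32.91 dB

32.9 dB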